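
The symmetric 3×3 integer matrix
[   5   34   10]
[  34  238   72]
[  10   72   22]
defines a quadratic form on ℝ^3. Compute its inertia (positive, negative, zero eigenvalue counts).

step 0: pivot 5 → sign +
step 1: pivot 34/5 → sign +
step 2: pivot -6/17 → sign −
signature = (2, 1, 0)

Answer: (2, 1, 0)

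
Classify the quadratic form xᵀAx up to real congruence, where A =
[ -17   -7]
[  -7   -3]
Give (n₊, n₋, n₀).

step 0: pivot -17 → sign −
step 1: pivot -2/17 → sign −
signature = (0, 2, 0)

Answer: (0, 2, 0)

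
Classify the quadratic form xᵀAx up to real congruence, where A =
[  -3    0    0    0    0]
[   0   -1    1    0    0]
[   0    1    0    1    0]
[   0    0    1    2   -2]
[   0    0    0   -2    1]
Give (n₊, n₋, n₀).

step 0: pivot -3 → sign −
step 1: pivot -1 → sign −
step 2: pivot 1 → sign +
step 3: pivot 1 → sign +
step 4: pivot -3 → sign −
signature = (2, 3, 0)

Answer: (2, 3, 0)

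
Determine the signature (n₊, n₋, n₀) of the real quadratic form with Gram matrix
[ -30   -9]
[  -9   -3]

step 0: pivot -30 → sign −
step 1: pivot -3/10 → sign −
signature = (0, 2, 0)

Answer: (0, 2, 0)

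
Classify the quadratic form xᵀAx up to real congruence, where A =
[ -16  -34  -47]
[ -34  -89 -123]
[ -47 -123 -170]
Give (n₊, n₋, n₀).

Answer: (0, 3, 0)

Derivation:
step 0: pivot -16 → sign −
step 1: pivot -67/4 → sign −
step 2: pivot -3/268 → sign −
signature = (0, 3, 0)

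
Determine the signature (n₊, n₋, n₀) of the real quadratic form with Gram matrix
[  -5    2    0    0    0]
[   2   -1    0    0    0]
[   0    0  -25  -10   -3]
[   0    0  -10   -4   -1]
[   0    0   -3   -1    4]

step 0: pivot -5 → sign −
step 1: pivot -1/5 → sign −
step 2: pivot -25 → sign −
step 3: pivot 109/25 → sign +
step 4: pivot -1/109 → sign −
signature = (1, 4, 0)

Answer: (1, 4, 0)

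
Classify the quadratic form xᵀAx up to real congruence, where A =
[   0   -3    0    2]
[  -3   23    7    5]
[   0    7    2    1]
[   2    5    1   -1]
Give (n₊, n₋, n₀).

Answer: (2, 2, 0)

Derivation:
step 0: pivot 23 → sign +
step 1: pivot -9/23 → sign −
step 2: pivot 2 → sign +
step 3: pivot -1/6 → sign −
signature = (2, 2, 0)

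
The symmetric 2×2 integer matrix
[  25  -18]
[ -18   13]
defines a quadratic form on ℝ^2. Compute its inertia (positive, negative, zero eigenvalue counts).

Answer: (2, 0, 0)

Derivation:
step 0: pivot 25 → sign +
step 1: pivot 1/25 → sign +
signature = (2, 0, 0)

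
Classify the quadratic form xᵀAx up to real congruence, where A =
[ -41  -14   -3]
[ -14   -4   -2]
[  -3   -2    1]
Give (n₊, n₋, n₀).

Answer: (1, 1, 1)

Derivation:
step 0: pivot -41 → sign −
step 1: pivot 32/41 → sign +
step 2: row/col 2 already zero → sign 0
signature = (1, 1, 1)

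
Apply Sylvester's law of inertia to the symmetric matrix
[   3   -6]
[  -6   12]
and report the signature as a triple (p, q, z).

step 0: pivot 3 → sign +
step 1: row/col 1 already zero → sign 0
signature = (1, 0, 1)

Answer: (1, 0, 1)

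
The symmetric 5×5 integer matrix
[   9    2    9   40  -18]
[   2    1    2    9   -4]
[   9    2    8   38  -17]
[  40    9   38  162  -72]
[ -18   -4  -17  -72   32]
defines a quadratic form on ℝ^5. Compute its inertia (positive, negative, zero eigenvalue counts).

Answer: (3, 2, 0)

Derivation:
step 0: pivot 9 → sign +
step 1: pivot 5/9 → sign +
step 2: pivot -1 → sign −
step 3: pivot -59/5 → sign −
step 4: pivot 3/59 → sign +
signature = (3, 2, 0)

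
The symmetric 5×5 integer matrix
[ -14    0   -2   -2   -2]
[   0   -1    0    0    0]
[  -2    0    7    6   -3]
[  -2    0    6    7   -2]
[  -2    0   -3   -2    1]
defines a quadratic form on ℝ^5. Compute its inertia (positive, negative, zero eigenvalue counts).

step 0: pivot -14 → sign −
step 1: pivot -1 → sign −
step 2: pivot 51/7 → sign +
step 3: pivot 95/51 → sign +
step 4: pivot 6/95 → sign +
signature = (3, 2, 0)

Answer: (3, 2, 0)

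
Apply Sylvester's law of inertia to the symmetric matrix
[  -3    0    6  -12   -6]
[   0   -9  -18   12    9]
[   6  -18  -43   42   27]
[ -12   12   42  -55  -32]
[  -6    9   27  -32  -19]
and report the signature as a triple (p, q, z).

step 0: pivot -3 → sign −
step 1: pivot -9 → sign −
step 2: pivot 5 → sign +
step 3: pivot 9/5 → sign +
step 4: pivot 1/9 → sign +
signature = (3, 2, 0)

Answer: (3, 2, 0)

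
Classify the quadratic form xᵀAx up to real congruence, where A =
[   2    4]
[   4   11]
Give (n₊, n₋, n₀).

Answer: (2, 0, 0)

Derivation:
step 0: pivot 2 → sign +
step 1: pivot 3 → sign +
signature = (2, 0, 0)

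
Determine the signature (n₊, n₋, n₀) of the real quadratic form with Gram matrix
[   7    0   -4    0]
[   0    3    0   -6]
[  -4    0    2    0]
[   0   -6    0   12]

Answer: (2, 1, 1)

Derivation:
step 0: pivot 7 → sign +
step 1: pivot 3 → sign +
step 2: pivot -2/7 → sign −
step 3: row/col 3 already zero → sign 0
signature = (2, 1, 1)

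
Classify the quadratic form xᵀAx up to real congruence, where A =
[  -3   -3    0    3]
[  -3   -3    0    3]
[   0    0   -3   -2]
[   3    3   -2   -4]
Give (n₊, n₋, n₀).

step 0: pivot -3 → sign −
step 1: pivot -3 → sign −
step 2: pivot 1/3 → sign +
step 3: row/col 3 already zero → sign 0
signature = (1, 2, 1)

Answer: (1, 2, 1)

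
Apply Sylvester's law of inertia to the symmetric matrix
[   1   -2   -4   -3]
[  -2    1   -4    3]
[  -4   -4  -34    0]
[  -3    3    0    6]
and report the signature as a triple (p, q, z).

step 0: pivot 1 → sign +
step 1: pivot -3 → sign −
step 2: pivot -2 → sign −
step 3: row/col 3 already zero → sign 0
signature = (1, 2, 1)

Answer: (1, 2, 1)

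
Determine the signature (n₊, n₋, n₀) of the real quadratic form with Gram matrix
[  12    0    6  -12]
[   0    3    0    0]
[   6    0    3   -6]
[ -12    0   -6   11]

step 0: pivot 12 → sign +
step 1: pivot 3 → sign +
step 2: pivot -1 → sign −
step 3: row/col 3 already zero → sign 0
signature = (2, 1, 1)

Answer: (2, 1, 1)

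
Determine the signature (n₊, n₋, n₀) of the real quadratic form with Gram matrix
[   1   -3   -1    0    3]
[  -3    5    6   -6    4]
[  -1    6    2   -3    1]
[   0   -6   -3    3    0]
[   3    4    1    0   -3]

step 0: pivot 1 → sign +
step 1: pivot -4 → sign −
step 2: pivot 13/4 → sign +
step 3: pivot -69/13 → sign −
step 4: pivot 6/23 → sign +
signature = (3, 2, 0)

Answer: (3, 2, 0)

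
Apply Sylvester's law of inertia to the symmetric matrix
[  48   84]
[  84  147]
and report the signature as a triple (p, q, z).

step 0: pivot 48 → sign +
step 1: row/col 1 already zero → sign 0
signature = (1, 0, 1)

Answer: (1, 0, 1)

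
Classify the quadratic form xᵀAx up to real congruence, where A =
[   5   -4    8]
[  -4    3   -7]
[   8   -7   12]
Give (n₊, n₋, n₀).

Answer: (2, 1, 0)

Derivation:
step 0: pivot 5 → sign +
step 1: pivot -1/5 → sign −
step 2: pivot 1 → sign +
signature = (2, 1, 0)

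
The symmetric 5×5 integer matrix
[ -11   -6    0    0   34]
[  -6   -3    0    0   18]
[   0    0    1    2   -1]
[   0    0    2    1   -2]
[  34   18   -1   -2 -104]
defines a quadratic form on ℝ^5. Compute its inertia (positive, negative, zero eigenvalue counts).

step 0: pivot -11 → sign −
step 1: pivot 3/11 → sign +
step 2: pivot 1 → sign +
step 3: pivot -3 → sign −
step 4: pivot -1 → sign −
signature = (2, 3, 0)

Answer: (2, 3, 0)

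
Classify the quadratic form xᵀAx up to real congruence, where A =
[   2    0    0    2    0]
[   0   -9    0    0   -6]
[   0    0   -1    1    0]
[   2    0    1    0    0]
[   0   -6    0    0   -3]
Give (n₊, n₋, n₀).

Answer: (2, 3, 0)

Derivation:
step 0: pivot 2 → sign +
step 1: pivot -9 → sign −
step 2: pivot -1 → sign −
step 3: pivot -1 → sign −
step 4: pivot 1 → sign +
signature = (2, 3, 0)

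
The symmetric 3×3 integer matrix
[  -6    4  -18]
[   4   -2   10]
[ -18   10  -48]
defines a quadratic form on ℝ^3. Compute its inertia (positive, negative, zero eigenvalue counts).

step 0: pivot -6 → sign −
step 1: pivot 2/3 → sign +
step 2: row/col 2 already zero → sign 0
signature = (1, 1, 1)

Answer: (1, 1, 1)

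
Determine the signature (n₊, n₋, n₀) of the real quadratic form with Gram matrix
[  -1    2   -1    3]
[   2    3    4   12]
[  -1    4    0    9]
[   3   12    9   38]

Answer: (2, 2, 0)

Derivation:
step 0: pivot -1 → sign −
step 1: pivot 7 → sign +
step 2: pivot 3/7 → sign +
step 3: pivot -1 → sign −
signature = (2, 2, 0)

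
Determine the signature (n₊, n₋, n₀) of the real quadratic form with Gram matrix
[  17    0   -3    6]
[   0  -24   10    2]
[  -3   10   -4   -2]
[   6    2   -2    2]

Answer: (2, 2, 0)

Derivation:
step 0: pivot 17 → sign +
step 1: pivot -24 → sign −
step 2: pivot -37/102 → sign −
step 3: pivot 3/37 → sign +
signature = (2, 2, 0)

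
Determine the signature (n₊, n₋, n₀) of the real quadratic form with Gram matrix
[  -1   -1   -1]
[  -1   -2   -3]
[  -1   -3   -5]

step 0: pivot -1 → sign −
step 1: pivot -1 → sign −
step 2: row/col 2 already zero → sign 0
signature = (0, 2, 1)

Answer: (0, 2, 1)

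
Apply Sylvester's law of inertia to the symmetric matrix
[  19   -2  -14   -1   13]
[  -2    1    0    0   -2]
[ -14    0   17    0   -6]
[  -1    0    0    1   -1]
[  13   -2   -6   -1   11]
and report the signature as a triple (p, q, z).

step 0: pivot 19 → sign +
step 1: pivot 15/19 → sign +
step 2: pivot 59/15 → sign +
step 3: pivot 42/59 → sign +
step 4: pivot 2/21 → sign +
signature = (5, 0, 0)

Answer: (5, 0, 0)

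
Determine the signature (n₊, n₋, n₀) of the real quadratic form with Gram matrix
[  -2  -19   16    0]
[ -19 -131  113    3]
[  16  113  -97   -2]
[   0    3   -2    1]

Answer: (3, 1, 0)

Derivation:
step 0: pivot -2 → sign −
step 1: pivot 99/2 → sign +
step 2: pivot 3/11 → sign +
step 3: pivot 1/3 → sign +
signature = (3, 1, 0)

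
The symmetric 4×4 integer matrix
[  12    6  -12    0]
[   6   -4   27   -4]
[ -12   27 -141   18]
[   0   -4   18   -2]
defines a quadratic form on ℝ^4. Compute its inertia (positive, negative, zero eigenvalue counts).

step 0: pivot 12 → sign +
step 1: pivot -7 → sign −
step 2: pivot 18/7 → sign +
step 3: row/col 3 already zero → sign 0
signature = (2, 1, 1)

Answer: (2, 1, 1)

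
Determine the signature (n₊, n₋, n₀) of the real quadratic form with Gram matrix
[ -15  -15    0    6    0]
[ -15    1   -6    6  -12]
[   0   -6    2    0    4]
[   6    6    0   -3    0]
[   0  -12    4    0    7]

step 0: pivot -15 → sign −
step 1: pivot 16 → sign +
step 2: pivot -1/4 → sign −
step 3: pivot -3/5 → sign −
step 4: pivot -1 → sign −
signature = (1, 4, 0)

Answer: (1, 4, 0)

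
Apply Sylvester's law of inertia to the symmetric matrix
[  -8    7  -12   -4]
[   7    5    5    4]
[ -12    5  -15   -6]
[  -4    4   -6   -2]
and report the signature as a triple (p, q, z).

Answer: (2, 2, 0)

Derivation:
step 0: pivot -8 → sign −
step 1: pivot 89/8 → sign +
step 2: pivot 25/89 → sign +
step 3: pivot -6/25 → sign −
signature = (2, 2, 0)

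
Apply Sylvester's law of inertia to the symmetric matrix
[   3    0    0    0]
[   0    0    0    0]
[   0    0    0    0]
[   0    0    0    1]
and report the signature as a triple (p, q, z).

step 0: pivot 3 → sign +
step 1: pivot 1 → sign +
step 2: row/col 2 already zero → sign 0
step 3: row/col 3 already zero → sign 0
signature = (2, 0, 2)

Answer: (2, 0, 2)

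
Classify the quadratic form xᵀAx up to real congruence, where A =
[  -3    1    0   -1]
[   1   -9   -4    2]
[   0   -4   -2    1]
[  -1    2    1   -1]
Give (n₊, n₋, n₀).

Answer: (0, 3, 1)

Derivation:
step 0: pivot -3 → sign −
step 1: pivot -26/3 → sign −
step 2: pivot -2/13 → sign −
step 3: row/col 3 already zero → sign 0
signature = (0, 3, 1)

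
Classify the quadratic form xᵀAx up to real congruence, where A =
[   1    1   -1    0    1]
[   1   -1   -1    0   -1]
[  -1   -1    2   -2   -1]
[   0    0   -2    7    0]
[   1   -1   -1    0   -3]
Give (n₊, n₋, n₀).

step 0: pivot 1 → sign +
step 1: pivot -2 → sign −
step 2: pivot 1 → sign +
step 3: pivot 3 → sign +
step 4: pivot -2 → sign −
signature = (3, 2, 0)

Answer: (3, 2, 0)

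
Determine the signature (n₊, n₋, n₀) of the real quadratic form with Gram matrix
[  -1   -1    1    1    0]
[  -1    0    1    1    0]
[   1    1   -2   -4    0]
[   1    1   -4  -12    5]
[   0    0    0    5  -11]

Answer: (2, 3, 0)

Derivation:
step 0: pivot -1 → sign −
step 1: pivot 1 → sign +
step 2: pivot -1 → sign −
step 3: pivot -2 → sign −
step 4: pivot 3/2 → sign +
signature = (2, 3, 0)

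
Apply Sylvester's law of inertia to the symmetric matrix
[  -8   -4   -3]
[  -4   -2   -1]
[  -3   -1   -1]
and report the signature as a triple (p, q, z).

step 0: pivot -8 → sign −
step 1: pivot 1/8 → sign +
step 2: pivot -2 → sign −
signature = (1, 2, 0)

Answer: (1, 2, 0)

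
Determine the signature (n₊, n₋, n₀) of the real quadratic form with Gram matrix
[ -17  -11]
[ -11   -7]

Answer: (1, 1, 0)

Derivation:
step 0: pivot -17 → sign −
step 1: pivot 2/17 → sign +
signature = (1, 1, 0)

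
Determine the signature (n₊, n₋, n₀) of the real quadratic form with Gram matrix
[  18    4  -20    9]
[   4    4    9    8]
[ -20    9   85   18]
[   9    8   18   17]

step 0: pivot 18 → sign +
step 1: pivot 28/9 → sign +
step 2: pivot 131/28 → sign +
step 3: pivot 3/262 → sign +
signature = (4, 0, 0)

Answer: (4, 0, 0)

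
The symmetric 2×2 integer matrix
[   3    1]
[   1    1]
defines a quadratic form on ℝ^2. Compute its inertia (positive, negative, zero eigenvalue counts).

step 0: pivot 3 → sign +
step 1: pivot 2/3 → sign +
signature = (2, 0, 0)

Answer: (2, 0, 0)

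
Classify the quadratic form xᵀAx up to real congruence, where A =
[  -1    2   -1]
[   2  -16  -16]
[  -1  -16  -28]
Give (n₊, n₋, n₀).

step 0: pivot -1 → sign −
step 1: pivot -12 → sign −
step 2: row/col 2 already zero → sign 0
signature = (0, 2, 1)

Answer: (0, 2, 1)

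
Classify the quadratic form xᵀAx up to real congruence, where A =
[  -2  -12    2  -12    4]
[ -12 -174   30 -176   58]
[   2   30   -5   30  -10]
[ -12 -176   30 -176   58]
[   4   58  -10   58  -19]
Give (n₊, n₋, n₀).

Answer: (2, 2, 1)

Derivation:
step 0: pivot -2 → sign −
step 1: pivot -102 → sign −
step 2: pivot 3/17 → sign +
step 3: pivot 4/3 → sign +
step 4: row/col 4 already zero → sign 0
signature = (2, 2, 1)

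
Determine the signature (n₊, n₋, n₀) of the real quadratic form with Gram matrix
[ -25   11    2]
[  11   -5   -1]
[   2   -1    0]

step 0: pivot -25 → sign −
step 1: pivot -4/25 → sign −
step 2: pivot 1/4 → sign +
signature = (1, 2, 0)

Answer: (1, 2, 0)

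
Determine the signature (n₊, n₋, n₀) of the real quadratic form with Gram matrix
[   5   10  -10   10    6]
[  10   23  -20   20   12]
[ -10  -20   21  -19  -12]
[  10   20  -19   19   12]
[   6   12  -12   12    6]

step 0: pivot 5 → sign +
step 1: pivot 3 → sign +
step 2: pivot 1 → sign +
step 3: pivot -2 → sign −
step 4: pivot -6/5 → sign −
signature = (3, 2, 0)

Answer: (3, 2, 0)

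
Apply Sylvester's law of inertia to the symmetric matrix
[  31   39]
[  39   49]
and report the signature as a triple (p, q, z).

Answer: (1, 1, 0)

Derivation:
step 0: pivot 31 → sign +
step 1: pivot -2/31 → sign −
signature = (1, 1, 0)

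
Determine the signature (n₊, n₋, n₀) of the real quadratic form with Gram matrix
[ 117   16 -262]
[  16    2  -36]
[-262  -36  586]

step 0: pivot 117 → sign +
step 1: pivot -22/117 → sign −
step 2: pivot -6/11 → sign −
signature = (1, 2, 0)

Answer: (1, 2, 0)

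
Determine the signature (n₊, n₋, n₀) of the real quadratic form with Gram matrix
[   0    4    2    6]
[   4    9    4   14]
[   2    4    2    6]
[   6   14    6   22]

Answer: (2, 1, 1)

Derivation:
step 0: pivot 9 → sign +
step 1: pivot -16/9 → sign −
step 2: pivot 1/4 → sign +
step 3: row/col 3 already zero → sign 0
signature = (2, 1, 1)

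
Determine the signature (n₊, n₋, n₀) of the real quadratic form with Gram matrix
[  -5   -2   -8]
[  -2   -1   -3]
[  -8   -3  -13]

Answer: (0, 2, 1)

Derivation:
step 0: pivot -5 → sign −
step 1: pivot -1/5 → sign −
step 2: row/col 2 already zero → sign 0
signature = (0, 2, 1)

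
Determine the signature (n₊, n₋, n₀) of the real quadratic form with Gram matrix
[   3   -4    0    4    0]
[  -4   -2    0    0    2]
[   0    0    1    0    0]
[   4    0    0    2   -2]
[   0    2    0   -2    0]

step 0: pivot 3 → sign +
step 1: pivot -22/3 → sign −
step 2: pivot 1 → sign +
step 3: pivot 6/11 → sign +
step 4: row/col 4 already zero → sign 0
signature = (3, 1, 1)

Answer: (3, 1, 1)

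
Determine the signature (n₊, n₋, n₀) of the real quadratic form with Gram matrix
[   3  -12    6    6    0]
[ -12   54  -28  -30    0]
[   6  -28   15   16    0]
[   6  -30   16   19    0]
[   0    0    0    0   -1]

step 0: pivot 3 → sign +
step 1: pivot 6 → sign +
step 2: pivot 1/3 → sign +
step 3: pivot 1 → sign +
step 4: pivot -1 → sign −
signature = (4, 1, 0)

Answer: (4, 1, 0)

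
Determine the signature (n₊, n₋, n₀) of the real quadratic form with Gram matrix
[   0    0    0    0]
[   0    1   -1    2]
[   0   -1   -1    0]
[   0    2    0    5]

Answer: (2, 1, 1)

Derivation:
step 0: pivot 1 → sign +
step 1: pivot -2 → sign −
step 2: pivot 3 → sign +
step 3: row/col 3 already zero → sign 0
signature = (2, 1, 1)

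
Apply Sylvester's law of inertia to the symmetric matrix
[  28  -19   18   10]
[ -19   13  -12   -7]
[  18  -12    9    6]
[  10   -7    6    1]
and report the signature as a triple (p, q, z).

Answer: (2, 2, 0)

Derivation:
step 0: pivot 28 → sign +
step 1: pivot 3/28 → sign +
step 2: pivot -3 → sign −
step 3: pivot -3 → sign −
signature = (2, 2, 0)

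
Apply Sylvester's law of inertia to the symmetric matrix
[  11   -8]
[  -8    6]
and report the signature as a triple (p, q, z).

step 0: pivot 11 → sign +
step 1: pivot 2/11 → sign +
signature = (2, 0, 0)

Answer: (2, 0, 0)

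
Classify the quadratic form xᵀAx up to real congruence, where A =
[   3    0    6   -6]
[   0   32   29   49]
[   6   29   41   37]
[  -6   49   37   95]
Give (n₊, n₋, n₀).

step 0: pivot 3 → sign +
step 1: pivot 32 → sign +
step 2: pivot 87/32 → sign +
step 3: pivot 6/29 → sign +
signature = (4, 0, 0)

Answer: (4, 0, 0)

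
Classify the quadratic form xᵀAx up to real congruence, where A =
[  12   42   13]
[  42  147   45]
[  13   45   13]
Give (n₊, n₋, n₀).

step 0: pivot 12 → sign +
step 1: pivot -13/12 → sign −
step 2: pivot 3/13 → sign +
signature = (2, 1, 0)

Answer: (2, 1, 0)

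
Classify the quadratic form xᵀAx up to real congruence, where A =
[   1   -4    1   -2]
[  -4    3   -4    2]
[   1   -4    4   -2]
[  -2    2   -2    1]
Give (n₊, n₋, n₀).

step 0: pivot 1 → sign +
step 1: pivot -13 → sign −
step 2: pivot 3 → sign +
step 3: pivot -3/13 → sign −
signature = (2, 2, 0)

Answer: (2, 2, 0)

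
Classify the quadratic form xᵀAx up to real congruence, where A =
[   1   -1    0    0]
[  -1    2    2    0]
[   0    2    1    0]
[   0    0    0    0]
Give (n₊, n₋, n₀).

step 0: pivot 1 → sign +
step 1: pivot 1 → sign +
step 2: pivot -3 → sign −
step 3: row/col 3 already zero → sign 0
signature = (2, 1, 1)

Answer: (2, 1, 1)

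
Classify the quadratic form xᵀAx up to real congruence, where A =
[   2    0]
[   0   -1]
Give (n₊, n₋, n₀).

step 0: pivot 2 → sign +
step 1: pivot -1 → sign −
signature = (1, 1, 0)

Answer: (1, 1, 0)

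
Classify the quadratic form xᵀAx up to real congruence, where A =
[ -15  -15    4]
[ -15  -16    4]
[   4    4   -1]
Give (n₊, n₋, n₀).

Answer: (1, 2, 0)

Derivation:
step 0: pivot -15 → sign −
step 1: pivot -1 → sign −
step 2: pivot 1/15 → sign +
signature = (1, 2, 0)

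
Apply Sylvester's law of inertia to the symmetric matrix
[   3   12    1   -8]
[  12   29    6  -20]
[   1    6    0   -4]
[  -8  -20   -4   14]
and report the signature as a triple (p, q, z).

Answer: (2, 2, 0)

Derivation:
step 0: pivot 3 → sign +
step 1: pivot -19 → sign −
step 2: pivot -7/57 → sign −
step 3: pivot 2/7 → sign +
signature = (2, 2, 0)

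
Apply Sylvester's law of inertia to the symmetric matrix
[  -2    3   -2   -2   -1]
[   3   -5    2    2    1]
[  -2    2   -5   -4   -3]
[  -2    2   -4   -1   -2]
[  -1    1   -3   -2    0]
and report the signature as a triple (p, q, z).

Answer: (2, 3, 0)

Derivation:
step 0: pivot -2 → sign −
step 1: pivot -1/2 → sign −
step 2: pivot -1 → sign −
step 3: pivot 3 → sign +
step 4: pivot 2 → sign +
signature = (2, 3, 0)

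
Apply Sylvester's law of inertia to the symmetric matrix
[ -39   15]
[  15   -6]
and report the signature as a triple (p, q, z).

step 0: pivot -39 → sign −
step 1: pivot -3/13 → sign −
signature = (0, 2, 0)

Answer: (0, 2, 0)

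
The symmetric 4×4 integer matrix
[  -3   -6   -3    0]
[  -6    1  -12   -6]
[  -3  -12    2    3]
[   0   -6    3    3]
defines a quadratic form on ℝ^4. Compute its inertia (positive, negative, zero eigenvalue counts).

step 0: pivot -3 → sign −
step 1: pivot 13 → sign +
step 2: pivot 29/13 → sign +
step 3: pivot 6/29 → sign +
signature = (3, 1, 0)

Answer: (3, 1, 0)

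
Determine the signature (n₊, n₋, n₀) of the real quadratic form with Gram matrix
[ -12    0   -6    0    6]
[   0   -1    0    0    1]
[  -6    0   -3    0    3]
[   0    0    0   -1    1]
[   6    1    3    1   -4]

step 0: pivot -12 → sign −
step 1: pivot -1 → sign −
step 2: pivot -1 → sign −
step 3: pivot 1 → sign +
step 4: row/col 4 already zero → sign 0
signature = (1, 3, 1)

Answer: (1, 3, 1)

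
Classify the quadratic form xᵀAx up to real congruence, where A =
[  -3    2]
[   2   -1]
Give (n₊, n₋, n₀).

step 0: pivot -3 → sign −
step 1: pivot 1/3 → sign +
signature = (1, 1, 0)

Answer: (1, 1, 0)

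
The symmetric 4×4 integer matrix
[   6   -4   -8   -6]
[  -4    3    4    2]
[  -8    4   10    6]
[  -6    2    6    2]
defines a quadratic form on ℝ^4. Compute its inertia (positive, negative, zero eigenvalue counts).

Answer: (3, 1, 0)

Derivation:
step 0: pivot 6 → sign +
step 1: pivot 1/3 → sign +
step 2: pivot -6 → sign −
step 3: pivot 2/3 → sign +
signature = (3, 1, 0)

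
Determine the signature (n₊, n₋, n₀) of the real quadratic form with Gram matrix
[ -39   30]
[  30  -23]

Answer: (1, 1, 0)

Derivation:
step 0: pivot -39 → sign −
step 1: pivot 1/13 → sign +
signature = (1, 1, 0)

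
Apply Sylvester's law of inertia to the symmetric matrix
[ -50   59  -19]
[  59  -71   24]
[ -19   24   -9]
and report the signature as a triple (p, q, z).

step 0: pivot -50 → sign −
step 1: pivot -69/50 → sign −
step 2: pivot 2/69 → sign +
signature = (1, 2, 0)

Answer: (1, 2, 0)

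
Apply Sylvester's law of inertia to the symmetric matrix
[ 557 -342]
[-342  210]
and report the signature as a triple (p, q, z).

step 0: pivot 557 → sign +
step 1: pivot 6/557 → sign +
signature = (2, 0, 0)

Answer: (2, 0, 0)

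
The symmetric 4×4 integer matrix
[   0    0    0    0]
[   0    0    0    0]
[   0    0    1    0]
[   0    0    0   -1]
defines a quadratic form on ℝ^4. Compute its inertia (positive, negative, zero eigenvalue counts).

Answer: (1, 1, 2)

Derivation:
step 0: pivot 1 → sign +
step 1: pivot -1 → sign −
step 2: row/col 2 already zero → sign 0
step 3: row/col 3 already zero → sign 0
signature = (1, 1, 2)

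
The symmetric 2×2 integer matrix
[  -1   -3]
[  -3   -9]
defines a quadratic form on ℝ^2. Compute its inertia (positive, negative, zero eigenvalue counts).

step 0: pivot -1 → sign −
step 1: row/col 1 already zero → sign 0
signature = (0, 1, 1)

Answer: (0, 1, 1)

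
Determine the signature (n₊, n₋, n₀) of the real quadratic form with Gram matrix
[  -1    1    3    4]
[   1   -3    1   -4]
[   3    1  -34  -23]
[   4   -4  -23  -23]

Answer: (1, 3, 0)

Derivation:
step 0: pivot -1 → sign −
step 1: pivot -2 → sign −
step 2: pivot -17 → sign −
step 3: pivot 2/17 → sign +
signature = (1, 3, 0)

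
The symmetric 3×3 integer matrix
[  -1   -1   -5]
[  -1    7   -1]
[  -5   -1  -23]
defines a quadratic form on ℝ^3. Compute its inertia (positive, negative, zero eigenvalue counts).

Answer: (1, 1, 1)

Derivation:
step 0: pivot -1 → sign −
step 1: pivot 8 → sign +
step 2: row/col 2 already zero → sign 0
signature = (1, 1, 1)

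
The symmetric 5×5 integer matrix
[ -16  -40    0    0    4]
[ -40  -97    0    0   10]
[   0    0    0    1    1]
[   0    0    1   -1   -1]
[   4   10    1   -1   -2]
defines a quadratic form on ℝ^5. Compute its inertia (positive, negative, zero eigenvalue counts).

step 0: pivot -16 → sign −
step 1: pivot 3 → sign +
step 2: pivot -1 → sign −
step 3: pivot 1 → sign +
step 4: row/col 4 already zero → sign 0
signature = (2, 2, 1)

Answer: (2, 2, 1)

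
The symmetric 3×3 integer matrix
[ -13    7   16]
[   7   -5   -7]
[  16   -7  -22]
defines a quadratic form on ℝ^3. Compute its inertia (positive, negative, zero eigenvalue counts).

Answer: (0, 3, 0)

Derivation:
step 0: pivot -13 → sign −
step 1: pivot -16/13 → sign −
step 2: pivot -3/16 → sign −
signature = (0, 3, 0)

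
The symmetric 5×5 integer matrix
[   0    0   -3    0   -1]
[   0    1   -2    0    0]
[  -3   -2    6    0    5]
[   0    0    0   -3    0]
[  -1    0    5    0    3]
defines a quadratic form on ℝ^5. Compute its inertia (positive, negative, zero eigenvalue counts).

step 0: pivot 1 → sign +
step 1: pivot 2 → sign +
step 2: pivot -9/2 → sign −
step 3: pivot -3 → sign −
step 4: pivot -1/9 → sign −
signature = (2, 3, 0)

Answer: (2, 3, 0)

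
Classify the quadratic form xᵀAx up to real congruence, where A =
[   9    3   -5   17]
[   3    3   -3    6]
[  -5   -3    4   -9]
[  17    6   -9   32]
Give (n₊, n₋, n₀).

Answer: (3, 1, 0)

Derivation:
step 0: pivot 9 → sign +
step 1: pivot 2 → sign +
step 2: pivot 1/3 → sign +
step 3: pivot -3/2 → sign −
signature = (3, 1, 0)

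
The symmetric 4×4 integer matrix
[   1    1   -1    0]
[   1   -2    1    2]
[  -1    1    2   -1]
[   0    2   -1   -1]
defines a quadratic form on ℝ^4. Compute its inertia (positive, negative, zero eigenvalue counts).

step 0: pivot 1 → sign +
step 1: pivot -3 → sign −
step 2: pivot 7/3 → sign +
step 3: pivot 2/7 → sign +
signature = (3, 1, 0)

Answer: (3, 1, 0)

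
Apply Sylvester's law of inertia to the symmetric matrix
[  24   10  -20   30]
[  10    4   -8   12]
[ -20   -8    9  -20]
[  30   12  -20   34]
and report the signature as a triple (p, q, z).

Answer: (2, 2, 0)

Derivation:
step 0: pivot 24 → sign +
step 1: pivot -1/6 → sign −
step 2: pivot -7 → sign −
step 3: pivot 2/7 → sign +
signature = (2, 2, 0)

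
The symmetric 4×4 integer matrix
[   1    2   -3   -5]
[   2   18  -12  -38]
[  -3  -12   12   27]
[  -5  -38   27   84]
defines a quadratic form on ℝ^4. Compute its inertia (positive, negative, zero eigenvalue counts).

step 0: pivot 1 → sign +
step 1: pivot 14 → sign +
step 2: pivot 3/7 → sign +
step 3: pivot 3 → sign +
signature = (4, 0, 0)

Answer: (4, 0, 0)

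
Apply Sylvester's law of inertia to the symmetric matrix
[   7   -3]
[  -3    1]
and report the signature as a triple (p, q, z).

step 0: pivot 7 → sign +
step 1: pivot -2/7 → sign −
signature = (1, 1, 0)

Answer: (1, 1, 0)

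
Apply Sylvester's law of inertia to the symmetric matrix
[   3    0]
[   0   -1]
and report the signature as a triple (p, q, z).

Answer: (1, 1, 0)

Derivation:
step 0: pivot 3 → sign +
step 1: pivot -1 → sign −
signature = (1, 1, 0)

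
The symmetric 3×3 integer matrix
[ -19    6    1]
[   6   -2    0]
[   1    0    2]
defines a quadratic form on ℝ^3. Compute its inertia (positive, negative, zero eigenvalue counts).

step 0: pivot -19 → sign −
step 1: pivot -2/19 → sign −
step 2: pivot 3 → sign +
signature = (1, 2, 0)

Answer: (1, 2, 0)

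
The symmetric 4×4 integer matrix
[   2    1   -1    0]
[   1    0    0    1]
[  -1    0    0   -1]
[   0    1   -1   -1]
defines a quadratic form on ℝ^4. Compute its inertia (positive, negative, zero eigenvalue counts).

step 0: pivot 2 → sign +
step 1: pivot -1/2 → sign −
step 2: pivot 1 → sign +
step 3: row/col 3 already zero → sign 0
signature = (2, 1, 1)

Answer: (2, 1, 1)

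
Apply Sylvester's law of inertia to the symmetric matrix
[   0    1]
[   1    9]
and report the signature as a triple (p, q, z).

Answer: (1, 1, 0)

Derivation:
step 0: pivot 9 → sign +
step 1: pivot -1/9 → sign −
signature = (1, 1, 0)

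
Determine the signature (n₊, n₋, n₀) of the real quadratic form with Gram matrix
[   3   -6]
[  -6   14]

step 0: pivot 3 → sign +
step 1: pivot 2 → sign +
signature = (2, 0, 0)

Answer: (2, 0, 0)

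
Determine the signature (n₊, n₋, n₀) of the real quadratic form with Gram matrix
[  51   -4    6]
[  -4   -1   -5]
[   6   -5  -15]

Answer: (1, 2, 0)

Derivation:
step 0: pivot 51 → sign +
step 1: pivot -67/51 → sign −
step 2: pivot -6/67 → sign −
signature = (1, 2, 0)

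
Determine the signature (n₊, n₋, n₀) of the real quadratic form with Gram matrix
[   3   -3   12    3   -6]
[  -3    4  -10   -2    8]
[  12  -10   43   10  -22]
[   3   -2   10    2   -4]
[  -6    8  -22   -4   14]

step 0: pivot 3 → sign +
step 1: pivot 1 → sign +
step 2: pivot -9 → sign −
step 3: pivot -2/9 → sign −
step 4: pivot 2 → sign +
signature = (3, 2, 0)

Answer: (3, 2, 0)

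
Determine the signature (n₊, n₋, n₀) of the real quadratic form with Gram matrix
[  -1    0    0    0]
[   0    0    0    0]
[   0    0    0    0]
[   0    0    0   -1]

step 0: pivot -1 → sign −
step 1: pivot -1 → sign −
step 2: row/col 2 already zero → sign 0
step 3: row/col 3 already zero → sign 0
signature = (0, 2, 2)

Answer: (0, 2, 2)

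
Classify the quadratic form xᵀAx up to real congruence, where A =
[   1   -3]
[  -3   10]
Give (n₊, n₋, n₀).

Answer: (2, 0, 0)

Derivation:
step 0: pivot 1 → sign +
step 1: pivot 1 → sign +
signature = (2, 0, 0)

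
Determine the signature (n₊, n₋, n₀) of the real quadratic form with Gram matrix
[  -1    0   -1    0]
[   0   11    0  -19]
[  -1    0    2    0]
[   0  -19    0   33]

step 0: pivot -1 → sign −
step 1: pivot 11 → sign +
step 2: pivot 3 → sign +
step 3: pivot 2/11 → sign +
signature = (3, 1, 0)

Answer: (3, 1, 0)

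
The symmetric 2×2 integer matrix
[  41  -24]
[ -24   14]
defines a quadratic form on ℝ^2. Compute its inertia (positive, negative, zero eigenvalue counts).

step 0: pivot 41 → sign +
step 1: pivot -2/41 → sign −
signature = (1, 1, 0)

Answer: (1, 1, 0)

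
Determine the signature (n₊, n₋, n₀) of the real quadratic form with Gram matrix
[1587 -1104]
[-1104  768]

Answer: (1, 0, 1)

Derivation:
step 0: pivot 1587 → sign +
step 1: row/col 1 already zero → sign 0
signature = (1, 0, 1)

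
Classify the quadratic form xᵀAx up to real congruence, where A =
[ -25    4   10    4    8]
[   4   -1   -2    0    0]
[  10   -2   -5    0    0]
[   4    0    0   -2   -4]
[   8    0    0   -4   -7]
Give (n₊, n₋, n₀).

Answer: (2, 3, 0)

Derivation:
step 0: pivot -25 → sign −
step 1: pivot -9/25 → sign −
step 2: pivot -5/9 → sign −
step 3: pivot 6/5 → sign +
step 4: pivot 1 → sign +
signature = (2, 3, 0)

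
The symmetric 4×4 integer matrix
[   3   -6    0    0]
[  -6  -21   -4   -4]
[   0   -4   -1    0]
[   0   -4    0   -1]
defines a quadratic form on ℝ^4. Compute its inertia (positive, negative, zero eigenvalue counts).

step 0: pivot 3 → sign +
step 1: pivot -33 → sign −
step 2: pivot -17/33 → sign −
step 3: pivot -1/17 → sign −
signature = (1, 3, 0)

Answer: (1, 3, 0)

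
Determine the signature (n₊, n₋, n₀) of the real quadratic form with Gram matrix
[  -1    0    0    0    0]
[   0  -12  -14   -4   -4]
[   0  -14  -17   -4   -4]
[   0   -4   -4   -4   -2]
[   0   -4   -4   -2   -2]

step 0: pivot -1 → sign −
step 1: pivot -12 → sign −
step 2: pivot -2/3 → sign −
step 3: pivot -2 → sign −
step 4: row/col 4 already zero → sign 0
signature = (0, 4, 1)

Answer: (0, 4, 1)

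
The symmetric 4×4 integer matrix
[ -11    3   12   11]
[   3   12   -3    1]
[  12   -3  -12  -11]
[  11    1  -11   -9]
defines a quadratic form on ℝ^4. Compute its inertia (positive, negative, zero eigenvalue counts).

step 0: pivot -11 → sign −
step 1: pivot 141/11 → sign +
step 2: pivot 51/47 → sign +
step 3: pivot -1/51 → sign −
signature = (2, 2, 0)

Answer: (2, 2, 0)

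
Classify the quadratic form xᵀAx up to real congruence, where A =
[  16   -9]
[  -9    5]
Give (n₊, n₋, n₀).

step 0: pivot 16 → sign +
step 1: pivot -1/16 → sign −
signature = (1, 1, 0)

Answer: (1, 1, 0)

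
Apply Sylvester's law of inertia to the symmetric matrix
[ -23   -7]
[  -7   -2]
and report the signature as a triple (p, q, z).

step 0: pivot -23 → sign −
step 1: pivot 3/23 → sign +
signature = (1, 1, 0)

Answer: (1, 1, 0)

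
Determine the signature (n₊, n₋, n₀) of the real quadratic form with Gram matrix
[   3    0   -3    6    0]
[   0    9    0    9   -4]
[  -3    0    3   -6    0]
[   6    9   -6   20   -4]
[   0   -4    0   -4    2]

Answer: (3, 1, 1)

Derivation:
step 0: pivot 3 → sign +
step 1: pivot 9 → sign +
step 2: pivot -1 → sign −
step 3: pivot 2/9 → sign +
step 4: row/col 4 already zero → sign 0
signature = (3, 1, 1)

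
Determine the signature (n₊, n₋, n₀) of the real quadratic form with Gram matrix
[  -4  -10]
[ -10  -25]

Answer: (0, 1, 1)

Derivation:
step 0: pivot -4 → sign −
step 1: row/col 1 already zero → sign 0
signature = (0, 1, 1)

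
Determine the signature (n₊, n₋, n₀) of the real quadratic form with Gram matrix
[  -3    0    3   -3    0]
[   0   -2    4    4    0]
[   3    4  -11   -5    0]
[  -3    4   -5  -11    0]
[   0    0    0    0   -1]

step 0: pivot -3 → sign −
step 1: pivot -2 → sign −
step 2: pivot -1 → sign −
step 3: row/col 3 already zero → sign 0
step 4: row/col 4 already zero → sign 0
signature = (0, 3, 2)

Answer: (0, 3, 2)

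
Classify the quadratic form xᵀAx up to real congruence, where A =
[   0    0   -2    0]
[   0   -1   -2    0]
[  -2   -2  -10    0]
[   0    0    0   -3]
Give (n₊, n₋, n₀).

Answer: (1, 3, 0)

Derivation:
step 0: pivot -1 → sign −
step 1: pivot -6 → sign −
step 2: pivot 2/3 → sign +
step 3: pivot -3 → sign −
signature = (1, 3, 0)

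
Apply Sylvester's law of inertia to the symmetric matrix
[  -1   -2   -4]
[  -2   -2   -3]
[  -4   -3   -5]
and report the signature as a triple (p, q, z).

Answer: (1, 2, 0)

Derivation:
step 0: pivot -1 → sign −
step 1: pivot 2 → sign +
step 2: pivot -3/2 → sign −
signature = (1, 2, 0)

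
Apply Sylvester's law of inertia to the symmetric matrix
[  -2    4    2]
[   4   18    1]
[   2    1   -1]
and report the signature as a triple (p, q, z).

step 0: pivot -2 → sign −
step 1: pivot 26 → sign +
step 2: pivot 1/26 → sign +
signature = (2, 1, 0)

Answer: (2, 1, 0)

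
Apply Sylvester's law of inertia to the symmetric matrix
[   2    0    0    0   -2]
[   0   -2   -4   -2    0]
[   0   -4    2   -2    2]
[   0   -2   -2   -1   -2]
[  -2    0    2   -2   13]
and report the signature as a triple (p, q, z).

Answer: (4, 1, 0)

Derivation:
step 0: pivot 2 → sign +
step 1: pivot -2 → sign −
step 2: pivot 10 → sign +
step 3: pivot 3/5 → sign +
step 4: pivot 1 → sign +
signature = (4, 1, 0)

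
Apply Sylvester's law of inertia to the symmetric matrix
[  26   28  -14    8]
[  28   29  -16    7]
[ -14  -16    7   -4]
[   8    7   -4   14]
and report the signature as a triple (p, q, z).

step 0: pivot 26 → sign +
step 1: pivot -15/13 → sign −
step 2: pivot 1/5 → sign +
step 3: pivot 1 → sign +
signature = (3, 1, 0)

Answer: (3, 1, 0)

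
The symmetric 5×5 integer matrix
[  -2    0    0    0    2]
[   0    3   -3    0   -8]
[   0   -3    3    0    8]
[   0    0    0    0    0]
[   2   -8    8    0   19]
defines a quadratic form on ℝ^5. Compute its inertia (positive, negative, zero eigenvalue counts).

step 0: pivot -2 → sign −
step 1: pivot 3 → sign +
step 2: pivot -1/3 → sign −
step 3: row/col 3 already zero → sign 0
step 4: row/col 4 already zero → sign 0
signature = (1, 2, 2)

Answer: (1, 2, 2)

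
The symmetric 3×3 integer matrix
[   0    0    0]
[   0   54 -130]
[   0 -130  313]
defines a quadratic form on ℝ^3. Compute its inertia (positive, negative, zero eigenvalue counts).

Answer: (2, 0, 1)

Derivation:
step 0: pivot 54 → sign +
step 1: pivot 1/27 → sign +
step 2: row/col 2 already zero → sign 0
signature = (2, 0, 1)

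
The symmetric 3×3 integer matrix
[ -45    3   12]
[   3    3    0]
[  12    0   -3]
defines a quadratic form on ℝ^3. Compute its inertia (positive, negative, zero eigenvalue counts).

step 0: pivot -45 → sign −
step 1: pivot 16/5 → sign +
step 2: row/col 2 already zero → sign 0
signature = (1, 1, 1)

Answer: (1, 1, 1)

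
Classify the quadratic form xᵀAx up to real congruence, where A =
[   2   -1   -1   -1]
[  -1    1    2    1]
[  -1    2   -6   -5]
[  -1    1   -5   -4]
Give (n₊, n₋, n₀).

Answer: (2, 2, 0)

Derivation:
step 0: pivot 2 → sign +
step 1: pivot 1/2 → sign +
step 2: pivot -11 → sign −
step 3: pivot -6/11 → sign −
signature = (2, 2, 0)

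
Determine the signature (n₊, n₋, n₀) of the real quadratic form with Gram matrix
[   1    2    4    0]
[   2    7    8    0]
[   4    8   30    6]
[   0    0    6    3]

step 0: pivot 1 → sign +
step 1: pivot 3 → sign +
step 2: pivot 14 → sign +
step 3: pivot 3/7 → sign +
signature = (4, 0, 0)

Answer: (4, 0, 0)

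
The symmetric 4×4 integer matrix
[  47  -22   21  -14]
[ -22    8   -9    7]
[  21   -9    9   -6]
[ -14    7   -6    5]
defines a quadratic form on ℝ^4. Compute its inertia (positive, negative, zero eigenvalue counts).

step 0: pivot 47 → sign +
step 1: pivot -108/47 → sign −
step 2: pivot -1/12 → sign −
step 3: pivot 3 → sign +
signature = (2, 2, 0)

Answer: (2, 2, 0)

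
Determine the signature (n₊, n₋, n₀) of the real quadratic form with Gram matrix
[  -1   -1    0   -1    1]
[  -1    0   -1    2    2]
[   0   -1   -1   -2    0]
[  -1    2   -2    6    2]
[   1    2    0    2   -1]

step 0: pivot -1 → sign −
step 1: pivot 1 → sign +
step 2: pivot -2 → sign −
step 3: pivot -3/2 → sign −
step 4: pivot 1 → sign +
signature = (2, 3, 0)

Answer: (2, 3, 0)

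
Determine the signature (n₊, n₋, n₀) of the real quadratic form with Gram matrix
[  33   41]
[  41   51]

Answer: (2, 0, 0)

Derivation:
step 0: pivot 33 → sign +
step 1: pivot 2/33 → sign +
signature = (2, 0, 0)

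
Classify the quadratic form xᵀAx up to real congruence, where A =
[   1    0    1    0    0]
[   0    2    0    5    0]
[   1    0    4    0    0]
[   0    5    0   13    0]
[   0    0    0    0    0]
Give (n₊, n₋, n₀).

Answer: (4, 0, 1)

Derivation:
step 0: pivot 1 → sign +
step 1: pivot 2 → sign +
step 2: pivot 3 → sign +
step 3: pivot 1/2 → sign +
step 4: row/col 4 already zero → sign 0
signature = (4, 0, 1)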